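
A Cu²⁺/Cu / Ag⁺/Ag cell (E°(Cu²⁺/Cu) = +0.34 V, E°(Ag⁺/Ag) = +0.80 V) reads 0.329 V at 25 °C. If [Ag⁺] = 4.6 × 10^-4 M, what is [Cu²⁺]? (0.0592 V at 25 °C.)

0.0056 M

From the Nernst equation, log Q = n(E° − E)/0.0592 = 2(0.46 − 0.329)/0.0592 = 4.426, so Q = 2.66 × 10^4.
With Q = [Cu²⁺]/[Ag⁺]^2 and the known concentrations, [Cu²⁺] in the numerator gives [Cu²⁺] = 0.0056 M.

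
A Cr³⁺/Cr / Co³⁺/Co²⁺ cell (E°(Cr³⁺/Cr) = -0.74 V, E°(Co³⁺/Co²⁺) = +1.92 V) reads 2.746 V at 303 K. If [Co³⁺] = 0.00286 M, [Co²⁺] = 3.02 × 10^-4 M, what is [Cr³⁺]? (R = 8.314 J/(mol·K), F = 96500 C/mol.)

From the Nernst equation, ln Q = nF(E° − E)/RT = 3×96500×(2.66 − 2.746)/(8.314×303) = -9.883, so Q = 5.1 × 10^-5.
With Q = [Cr³⁺]·[Co²⁺]^3/[Co³⁺]^3 and the known concentrations, [Cr³⁺] in the numerator gives [Cr³⁺] = 0.043 M.

0.043 M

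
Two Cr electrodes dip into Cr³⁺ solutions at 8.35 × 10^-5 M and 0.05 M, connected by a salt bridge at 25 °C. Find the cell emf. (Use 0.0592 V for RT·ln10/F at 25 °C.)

Both half-cells are Cr³⁺/Cr, so E°_cell = 0. The concentrated side is the cathode; the cell reaction moves Cr³⁺ from high to low concentration with n = 3.
Q = [Cr³⁺]_dilute/[Cr³⁺]_conc = 8.35 × 10^-5/0.05 = 0.00167.
E = 0 − (0.0592/3) log Q = −(0.0592/3)(-2.777) = 0.0548 V.

0.055 V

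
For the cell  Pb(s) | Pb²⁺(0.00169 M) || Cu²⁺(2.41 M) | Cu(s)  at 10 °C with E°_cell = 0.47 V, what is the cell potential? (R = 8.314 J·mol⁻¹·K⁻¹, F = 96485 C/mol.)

0.559 V

Balancing electrons gives n = 2; the reaction quotient is Q = [Pb²⁺]/[Cu²⁺] = 7.01 × 10^-4.
E = E° − (RT/nF) ln Q = 0.47 − (8.314×283)/(2×96485) × (-7.263) = 0.470 + 0.089 = 0.559 V.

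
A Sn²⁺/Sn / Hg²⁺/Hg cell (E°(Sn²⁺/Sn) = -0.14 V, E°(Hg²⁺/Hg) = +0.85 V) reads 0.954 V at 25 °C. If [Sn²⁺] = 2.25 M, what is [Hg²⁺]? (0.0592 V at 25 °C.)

From the Nernst equation, log Q = n(E° − E)/0.0592 = 2(0.99 − 0.954)/0.0592 = 1.216, so Q = 16.5.
With Q = [Sn²⁺]/[Hg²⁺] and the known concentrations, [Hg²⁺] in the denominator gives [Hg²⁺] = 0.14 M.

0.14 M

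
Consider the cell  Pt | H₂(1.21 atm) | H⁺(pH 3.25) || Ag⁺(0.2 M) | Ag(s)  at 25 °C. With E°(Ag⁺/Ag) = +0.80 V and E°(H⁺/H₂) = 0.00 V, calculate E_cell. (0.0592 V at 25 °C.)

The Ag⁺/Ag couple is the cathode, so E°_cell = 0.80 V; n = 2.
[H⁺] = 10^(−3.25) = 5.6 × 10^-4 M, and Q = [H⁺]^2 / ([Ag⁺]^2·P(H₂)) = 6.53 × 10^-6.
E = E° − (0.0592/2) log Q = 0.80 − (0.0592/2)(-5.185) = 0.953 V.

0.95 V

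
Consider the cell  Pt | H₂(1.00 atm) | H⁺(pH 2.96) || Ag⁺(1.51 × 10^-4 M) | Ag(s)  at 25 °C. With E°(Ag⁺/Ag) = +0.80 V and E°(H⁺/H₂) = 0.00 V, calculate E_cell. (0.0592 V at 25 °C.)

0.75 V

The Ag⁺/Ag couple is the cathode, so E°_cell = 0.80 V; n = 2.
[H⁺] = 10^(−2.96) = 0.0011 M, and Q = [H⁺]^2 / ([Ag⁺]^2·P(H₂)) = 52.7.
E = E° − (0.0592/2) log Q = 0.80 − (0.0592/2)(1.722) = 0.749 V.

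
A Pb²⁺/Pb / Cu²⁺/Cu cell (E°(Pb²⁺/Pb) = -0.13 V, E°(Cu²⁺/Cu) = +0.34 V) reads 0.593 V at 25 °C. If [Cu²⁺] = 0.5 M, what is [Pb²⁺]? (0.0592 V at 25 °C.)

3.5 × 10^-5 M

From the Nernst equation, log Q = n(E° − E)/0.0592 = 2(0.47 − 0.593)/0.0592 = -4.155, so Q = 6.99 × 10^-5.
With Q = [Pb²⁺]/[Cu²⁺] and the known concentrations, [Pb²⁺] in the numerator gives [Pb²⁺] = 3.5 × 10^-5 M.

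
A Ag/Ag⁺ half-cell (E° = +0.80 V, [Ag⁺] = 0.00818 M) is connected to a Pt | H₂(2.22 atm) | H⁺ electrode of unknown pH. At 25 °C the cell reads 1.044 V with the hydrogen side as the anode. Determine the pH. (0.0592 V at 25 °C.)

E°_cell = 0.80 V and n = 2.
log Q = n(E° − E)/0.0592 = 2×(0.80 − 1.044)/0.0592 = -8.243.
With Q = [H⁺]^2 / ([Ag⁺]^2·P(H₂)), solving for [H⁺] gives log[H⁺] = -6.036, so pH = 6.04.

pH = 6.04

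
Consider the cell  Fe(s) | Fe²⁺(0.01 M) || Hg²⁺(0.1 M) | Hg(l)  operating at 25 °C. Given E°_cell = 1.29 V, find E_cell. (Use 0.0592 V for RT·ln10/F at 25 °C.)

Balancing electrons gives n = 2; the reaction quotient is Q = [Fe²⁺]/[Hg²⁺] = 0.100.
At 25 °C, E = E° − (0.0592/n) log Q = 1.29 − (0.0592/2)(-1.000) = 1.290 + 0.030 = 1.320 V.

1.32 V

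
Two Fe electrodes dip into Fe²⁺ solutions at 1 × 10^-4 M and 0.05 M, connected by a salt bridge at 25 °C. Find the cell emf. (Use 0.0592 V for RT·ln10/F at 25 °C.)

0.080 V

Both half-cells are Fe²⁺/Fe, so E°_cell = 0. The concentrated side is the cathode; the cell reaction moves Fe²⁺ from high to low concentration with n = 2.
Q = [Fe²⁺]_dilute/[Fe²⁺]_conc = 1 × 10^-4/0.05 = 0.00200.
E = 0 − (0.0592/2) log Q = −(0.0592/2)(-2.699) = 0.0799 V.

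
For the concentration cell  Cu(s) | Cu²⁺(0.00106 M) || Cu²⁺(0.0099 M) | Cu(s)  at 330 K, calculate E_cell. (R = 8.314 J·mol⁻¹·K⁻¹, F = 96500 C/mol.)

Both half-cells are Cu²⁺/Cu, so E°_cell = 0. The concentrated side is the cathode; the cell reaction moves Cu²⁺ from high to low concentration with n = 2.
Q = [Cu²⁺]_dilute/[Cu²⁺]_conc = 0.00106/0.0099 = 0.107.
E = 0 − (RT/nF) ln Q = −((8.314×330)/(2×96500))(-2.234) = 0.0318 V.

0.032 V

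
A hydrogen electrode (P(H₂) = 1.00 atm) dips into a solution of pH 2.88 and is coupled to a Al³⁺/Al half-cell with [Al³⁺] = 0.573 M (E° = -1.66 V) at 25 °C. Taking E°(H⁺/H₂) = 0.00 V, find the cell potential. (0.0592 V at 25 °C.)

1.49 V

The hydrogen couple is the cathode, so E°_cell = 1.66 V; n = 6.
[H⁺] = 10^(−2.88) = 0.0013 M, and Q = [Al³⁺]^2·P(H₂)^3 / [H⁺]^6 = 6.26 × 10^16.
E = E° − (0.0592/6) log Q = 1.66 − (0.0592/6)(16.796) = 1.494 V.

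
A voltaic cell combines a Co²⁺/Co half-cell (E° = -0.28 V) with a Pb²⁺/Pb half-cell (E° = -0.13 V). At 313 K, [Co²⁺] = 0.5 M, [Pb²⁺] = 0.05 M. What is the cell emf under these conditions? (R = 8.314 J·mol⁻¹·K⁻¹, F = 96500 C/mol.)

0.119 V

The Pb²⁺/Pb couple has the higher reduction potential and acts as the cathode, so E°_cell = -0.13 − (-0.28) = 0.15 V.
Balancing electrons gives n = 2; the reaction quotient is Q = [Co²⁺]/[Pb²⁺] = 10.0.
E = E° − (RT/nF) ln Q = 0.15 − (8.314×313)/(2×96500) × (2.303) = 0.150 − 0.031 = 0.119 V.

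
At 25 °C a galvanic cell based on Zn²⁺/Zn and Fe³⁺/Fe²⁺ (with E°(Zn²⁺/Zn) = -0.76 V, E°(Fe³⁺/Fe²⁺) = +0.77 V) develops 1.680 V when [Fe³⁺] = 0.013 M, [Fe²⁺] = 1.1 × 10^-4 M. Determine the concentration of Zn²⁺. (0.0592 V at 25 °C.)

0.12 M

From the Nernst equation, log Q = n(E° − E)/0.0592 = 2(1.53 − 1.680)/0.0592 = -5.068, so Q = 8.56 × 10^-6.
With Q = [Zn²⁺]·[Fe²⁺]^2/[Fe³⁺]^2 and the known concentrations, [Zn²⁺] in the numerator gives [Zn²⁺] = 0.12 M.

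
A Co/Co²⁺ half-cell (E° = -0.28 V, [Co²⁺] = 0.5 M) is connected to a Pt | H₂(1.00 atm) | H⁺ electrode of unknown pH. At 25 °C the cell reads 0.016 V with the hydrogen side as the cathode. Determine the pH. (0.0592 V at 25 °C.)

pH = 4.61

E°_cell = 0.28 V and n = 2.
log Q = n(E° − E)/0.0592 = 2×(0.28 − 0.016)/0.0592 = 8.919.
With Q = [Co²⁺]·P(H₂) / [H⁺]^2, solving for [H⁺] gives log[H⁺] = -4.610, so pH = 4.61.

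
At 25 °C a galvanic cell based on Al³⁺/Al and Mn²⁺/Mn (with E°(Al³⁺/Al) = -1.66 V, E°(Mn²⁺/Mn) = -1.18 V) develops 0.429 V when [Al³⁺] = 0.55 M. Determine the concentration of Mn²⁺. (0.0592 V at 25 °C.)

From the Nernst equation, log Q = n(E° − E)/0.0592 = 6(0.48 − 0.429)/0.0592 = 5.169, so Q = 1.48 × 10^5.
With Q = [Al³⁺]^2/[Mn²⁺]^3 and the known concentrations, [Mn²⁺]^3 in the denominator gives [Mn²⁺] = 0.013 M.

0.013 M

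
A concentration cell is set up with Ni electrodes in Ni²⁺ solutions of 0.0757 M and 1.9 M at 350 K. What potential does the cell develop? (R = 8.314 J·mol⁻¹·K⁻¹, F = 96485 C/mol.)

Both half-cells are Ni²⁺/Ni, so E°_cell = 0. The concentrated side is the cathode; the cell reaction moves Ni²⁺ from high to low concentration with n = 2.
Q = [Ni²⁺]_dilute/[Ni²⁺]_conc = 0.0757/1.9 = 0.0398.
E = 0 − (RT/nF) ln Q = −((8.314×350)/(2×96485))(-3.223) = 0.0486 V.

0.049 V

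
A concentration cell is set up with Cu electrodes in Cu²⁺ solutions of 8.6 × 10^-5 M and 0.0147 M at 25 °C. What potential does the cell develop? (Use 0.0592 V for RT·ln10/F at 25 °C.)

0.066 V

Both half-cells are Cu²⁺/Cu, so E°_cell = 0. The concentrated side is the cathode; the cell reaction moves Cu²⁺ from high to low concentration with n = 2.
Q = [Cu²⁺]_dilute/[Cu²⁺]_conc = 8.6 × 10^-5/0.0147 = 0.00585.
E = 0 − (0.0592/2) log Q = −(0.0592/2)(-2.233) = 0.0661 V.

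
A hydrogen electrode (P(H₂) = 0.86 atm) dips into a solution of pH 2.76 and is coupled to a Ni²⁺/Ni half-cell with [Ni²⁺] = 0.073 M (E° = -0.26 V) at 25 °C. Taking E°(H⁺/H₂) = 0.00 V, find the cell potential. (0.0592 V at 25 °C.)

0.13 V

The hydrogen couple is the cathode, so E°_cell = 0.26 V; n = 2.
[H⁺] = 10^(−2.76) = 0.0017 M, and Q = [Ni²⁺]·P(H₂) / [H⁺]^2 = 2.08 × 10^4.
E = E° − (0.0592/2) log Q = 0.26 − (0.0592/2)(4.318) = 0.132 V.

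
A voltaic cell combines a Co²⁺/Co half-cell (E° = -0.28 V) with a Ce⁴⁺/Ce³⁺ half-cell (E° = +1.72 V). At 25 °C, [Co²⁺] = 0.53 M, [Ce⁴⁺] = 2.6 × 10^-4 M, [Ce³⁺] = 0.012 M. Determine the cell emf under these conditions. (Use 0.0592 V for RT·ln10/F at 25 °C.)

The Ce⁴⁺/Ce³⁺ couple has the higher reduction potential and acts as the cathode, so E°_cell = +1.72 − (-0.28) = 2.00 V.
Balancing electrons gives n = 2; the reaction quotient is Q = [Co²⁺]·[Ce³⁺]^2/[Ce⁴⁺]^2 = 1130.
At 25 °C, E = E° − (0.0592/n) log Q = 2.00 − (0.0592/2)(3.053) = 2.000 − 0.090 = 1.910 V.

1.91 V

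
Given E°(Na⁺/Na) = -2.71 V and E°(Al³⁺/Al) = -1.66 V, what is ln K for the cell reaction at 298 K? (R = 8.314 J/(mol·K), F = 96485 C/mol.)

ln K = 122.7

E°_cell = -1.66 − (-2.71) = 1.05 V, with n = 3 electrons transferred.
At equilibrium E = 0, so the Nernst equation gives ln K = nFE°/RT = (3)(96485)(1.05)/((8.314)(298)) = 122.67.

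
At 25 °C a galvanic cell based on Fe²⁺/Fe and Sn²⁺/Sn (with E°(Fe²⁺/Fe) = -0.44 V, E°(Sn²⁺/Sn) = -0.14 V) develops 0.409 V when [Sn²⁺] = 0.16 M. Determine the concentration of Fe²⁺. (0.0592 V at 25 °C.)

From the Nernst equation, log Q = n(E° − E)/0.0592 = 2(0.30 − 0.409)/0.0592 = -3.682, so Q = 2.08 × 10^-4.
With Q = [Fe²⁺]/[Sn²⁺] and the known concentrations, [Fe²⁺] in the numerator gives [Fe²⁺] = 3.3 × 10^-5 M.

3.3 × 10^-5 M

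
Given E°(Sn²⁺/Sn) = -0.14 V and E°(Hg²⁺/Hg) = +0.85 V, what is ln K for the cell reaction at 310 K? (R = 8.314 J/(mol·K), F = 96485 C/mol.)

ln K = 74.1

E°_cell = +0.85 − (-0.14) = 0.99 V, with n = 2 electrons transferred.
At equilibrium E = 0, so the Nernst equation gives ln K = nFE°/RT = (2)(96485)(0.99)/((8.314)(310)) = 74.12.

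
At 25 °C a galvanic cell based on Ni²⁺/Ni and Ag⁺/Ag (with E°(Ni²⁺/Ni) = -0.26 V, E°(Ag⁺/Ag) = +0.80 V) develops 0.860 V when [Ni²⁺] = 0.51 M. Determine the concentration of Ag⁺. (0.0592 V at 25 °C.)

3 × 10^-4 M

From the Nernst equation, log Q = n(E° − E)/0.0592 = 2(1.06 − 0.860)/0.0592 = 6.757, so Q = 5.71 × 10^6.
With Q = [Ni²⁺]/[Ag⁺]^2 and the known concentrations, [Ag⁺]^2 in the denominator gives [Ag⁺] = 3 × 10^-4 M.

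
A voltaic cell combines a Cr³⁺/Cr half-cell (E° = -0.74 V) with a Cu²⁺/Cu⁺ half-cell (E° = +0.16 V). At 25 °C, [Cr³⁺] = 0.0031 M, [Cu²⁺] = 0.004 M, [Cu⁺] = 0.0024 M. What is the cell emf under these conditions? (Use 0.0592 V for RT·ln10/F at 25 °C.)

0.963 V

The Cu²⁺/Cu⁺ couple has the higher reduction potential and acts as the cathode, so E°_cell = +0.16 − (-0.74) = 0.90 V.
Balancing electrons gives n = 3; the reaction quotient is Q = [Cr³⁺]·[Cu⁺]^3/[Cu²⁺]^3 = 6.7 × 10^-4.
At 25 °C, E = E° − (0.0592/n) log Q = 0.90 − (0.0592/3)(-3.174) = 0.900 + 0.063 = 0.963 V.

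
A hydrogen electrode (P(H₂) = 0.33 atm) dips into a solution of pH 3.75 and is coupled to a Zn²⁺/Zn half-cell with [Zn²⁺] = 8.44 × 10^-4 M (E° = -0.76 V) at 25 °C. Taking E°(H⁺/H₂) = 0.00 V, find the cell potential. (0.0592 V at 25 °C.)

0.64 V

The hydrogen couple is the cathode, so E°_cell = 0.76 V; n = 2.
[H⁺] = 10^(−3.75) = 1.8 × 10^-4 M, and Q = [Zn²⁺]·P(H₂) / [H⁺]^2 = 8810.
E = E° − (0.0592/2) log Q = 0.76 − (0.0592/2)(3.945) = 0.643 V.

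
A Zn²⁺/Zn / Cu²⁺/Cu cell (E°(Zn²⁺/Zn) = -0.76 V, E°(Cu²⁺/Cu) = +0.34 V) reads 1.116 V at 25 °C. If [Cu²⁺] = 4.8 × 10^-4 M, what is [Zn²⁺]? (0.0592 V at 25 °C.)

1.4 × 10^-4 M

From the Nernst equation, log Q = n(E° − E)/0.0592 = 2(1.10 − 1.116)/0.0592 = -0.541, so Q = 0.288.
With Q = [Zn²⁺]/[Cu²⁺] and the known concentrations, [Zn²⁺] in the numerator gives [Zn²⁺] = 1.4 × 10^-4 M.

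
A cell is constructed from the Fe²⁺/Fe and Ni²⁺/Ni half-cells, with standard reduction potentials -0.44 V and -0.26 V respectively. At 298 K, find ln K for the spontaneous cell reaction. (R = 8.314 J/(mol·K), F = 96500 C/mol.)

E°_cell = -0.26 − (-0.44) = 0.18 V, with n = 2 electrons transferred.
At equilibrium E = 0, so the Nernst equation gives ln K = nFE°/RT = (2)(96500)(0.18)/((8.314)(298)) = 14.02.

ln K = 14.0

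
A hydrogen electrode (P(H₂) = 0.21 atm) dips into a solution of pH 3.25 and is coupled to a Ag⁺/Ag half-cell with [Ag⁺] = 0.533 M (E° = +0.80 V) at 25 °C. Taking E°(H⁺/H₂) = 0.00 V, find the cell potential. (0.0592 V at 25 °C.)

The Ag⁺/Ag couple is the cathode, so E°_cell = 0.80 V; n = 2.
[H⁺] = 10^(−3.25) = 5.6 × 10^-4 M, and Q = [H⁺]^2 / ([Ag⁺]^2·P(H₂)) = 5.3 × 10^-6.
E = E° − (0.0592/2) log Q = 0.80 − (0.0592/2)(-5.276) = 0.956 V.

0.96 V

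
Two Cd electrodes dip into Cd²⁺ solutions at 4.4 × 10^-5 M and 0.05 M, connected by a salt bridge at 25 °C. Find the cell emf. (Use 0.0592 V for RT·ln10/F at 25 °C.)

0.090 V

Both half-cells are Cd²⁺/Cd, so E°_cell = 0. The concentrated side is the cathode; the cell reaction moves Cd²⁺ from high to low concentration with n = 2.
Q = [Cd²⁺]_dilute/[Cd²⁺]_conc = 4.4 × 10^-5/0.05 = 8.8 × 10^-4.
E = 0 − (0.0592/2) log Q = −(0.0592/2)(-3.056) = 0.0905 V.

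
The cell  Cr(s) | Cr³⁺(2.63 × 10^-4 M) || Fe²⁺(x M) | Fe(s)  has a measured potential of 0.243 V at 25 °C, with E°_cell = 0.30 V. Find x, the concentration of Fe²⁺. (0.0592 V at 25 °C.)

4.9 × 10^-5 M

From the Nernst equation, log Q = n(E° − E)/0.0592 = 6(0.30 − 0.243)/0.0592 = 5.777, so Q = 5.98 × 10^5.
With Q = [Cr³⁺]^2/[Fe²⁺]^3 and the known concentrations, [Fe²⁺]^3 in the denominator gives [Fe²⁺] = 4.9 × 10^-5 M.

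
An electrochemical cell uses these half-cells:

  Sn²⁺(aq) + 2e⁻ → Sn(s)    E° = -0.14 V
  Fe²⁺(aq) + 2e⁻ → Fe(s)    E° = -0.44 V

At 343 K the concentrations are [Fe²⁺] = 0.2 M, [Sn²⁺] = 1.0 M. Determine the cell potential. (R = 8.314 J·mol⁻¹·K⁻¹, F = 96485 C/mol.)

The Sn²⁺/Sn couple has the higher reduction potential and acts as the cathode, so E°_cell = -0.14 − (-0.44) = 0.30 V.
Balancing electrons gives n = 2; the reaction quotient is Q = [Fe²⁺]/[Sn²⁺] = 0.200.
E = E° − (RT/nF) ln Q = 0.30 − (8.314×343)/(2×96485) × (-1.609) = 0.300 + 0.024 = 0.324 V.

0.324 V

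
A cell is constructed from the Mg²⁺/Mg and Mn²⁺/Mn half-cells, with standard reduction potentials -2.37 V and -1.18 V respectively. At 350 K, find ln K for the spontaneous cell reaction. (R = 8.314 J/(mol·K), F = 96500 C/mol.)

ln K = 78.9

E°_cell = -1.18 − (-2.37) = 1.19 V, with n = 2 electrons transferred.
At equilibrium E = 0, so the Nernst equation gives ln K = nFE°/RT = (2)(96500)(1.19)/((8.314)(350)) = 78.93.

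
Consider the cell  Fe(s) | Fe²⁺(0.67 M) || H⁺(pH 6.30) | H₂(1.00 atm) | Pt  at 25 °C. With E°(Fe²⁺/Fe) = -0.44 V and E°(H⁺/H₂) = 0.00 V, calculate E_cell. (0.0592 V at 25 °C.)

The hydrogen couple is the cathode, so E°_cell = 0.44 V; n = 2.
[H⁺] = 10^(−6.30) = 5 × 10^-7 M, and Q = [Fe²⁺]·P(H₂) / [H⁺]^2 = 2.67 × 10^12.
E = E° − (0.0592/2) log Q = 0.44 − (0.0592/2)(12.426) = 0.072 V.

0.072 V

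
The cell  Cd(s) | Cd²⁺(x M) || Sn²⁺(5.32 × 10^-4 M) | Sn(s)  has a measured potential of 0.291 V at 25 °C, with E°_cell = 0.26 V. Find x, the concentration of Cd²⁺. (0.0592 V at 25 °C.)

From the Nernst equation, log Q = n(E° − E)/0.0592 = 2(0.26 − 0.291)/0.0592 = -1.047, so Q = 0.0897.
With Q = [Cd²⁺]/[Sn²⁺] and the known concentrations, [Cd²⁺] in the numerator gives [Cd²⁺] = 4.8 × 10^-5 M.

4.8 × 10^-5 M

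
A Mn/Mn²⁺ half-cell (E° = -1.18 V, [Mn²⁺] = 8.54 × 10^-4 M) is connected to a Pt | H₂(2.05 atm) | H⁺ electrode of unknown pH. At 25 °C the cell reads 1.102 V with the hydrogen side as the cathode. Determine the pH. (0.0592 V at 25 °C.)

E°_cell = 1.18 V and n = 2.
log Q = n(E° − E)/0.0592 = 2×(1.18 − 1.102)/0.0592 = 2.635.
With Q = [Mn²⁺]·P(H₂) / [H⁺]^2, solving for [H⁺] gives log[H⁺] = -2.696, so pH = 2.70.

pH = 2.70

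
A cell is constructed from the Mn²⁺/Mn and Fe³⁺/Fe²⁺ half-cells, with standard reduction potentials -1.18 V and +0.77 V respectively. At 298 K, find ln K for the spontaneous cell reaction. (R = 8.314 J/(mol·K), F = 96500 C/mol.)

ln K = 151.9

E°_cell = +0.77 − (-1.18) = 1.95 V, with n = 2 electrons transferred.
At equilibrium E = 0, so the Nernst equation gives ln K = nFE°/RT = (2)(96500)(1.95)/((8.314)(298)) = 151.90.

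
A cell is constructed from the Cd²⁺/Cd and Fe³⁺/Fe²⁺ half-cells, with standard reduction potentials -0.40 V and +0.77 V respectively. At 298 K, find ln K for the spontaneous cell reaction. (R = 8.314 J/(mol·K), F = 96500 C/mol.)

E°_cell = +0.77 − (-0.40) = 1.17 V, with n = 2 electrons transferred.
At equilibrium E = 0, so the Nernst equation gives ln K = nFE°/RT = (2)(96500)(1.17)/((8.314)(298)) = 91.14.

ln K = 91.1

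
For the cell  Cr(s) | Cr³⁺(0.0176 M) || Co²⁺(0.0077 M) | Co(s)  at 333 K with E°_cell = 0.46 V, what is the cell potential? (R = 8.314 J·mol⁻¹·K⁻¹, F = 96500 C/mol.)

0.429 V

Balancing electrons gives n = 6; the reaction quotient is Q = [Cr³⁺]^2/[Co²⁺]^3 = 679.
E = E° − (RT/nF) ln Q = 0.46 − (8.314×333)/(6×96500) × (6.520) = 0.460 − 0.031 = 0.429 V.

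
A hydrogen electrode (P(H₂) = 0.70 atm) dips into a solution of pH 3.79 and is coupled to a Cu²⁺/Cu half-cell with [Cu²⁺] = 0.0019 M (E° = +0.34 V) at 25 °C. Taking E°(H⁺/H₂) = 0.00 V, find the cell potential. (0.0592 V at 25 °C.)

The Cu²⁺/Cu couple is the cathode, so E°_cell = 0.34 V; n = 2.
[H⁺] = 10^(−3.79) = 1.6 × 10^-4 M, and Q = [H⁺]^2 / ([Cu²⁺]·P(H₂)) = 1.98 × 10^-5.
E = E° − (0.0592/2) log Q = 0.34 − (0.0592/2)(-4.704) = 0.479 V.

0.48 V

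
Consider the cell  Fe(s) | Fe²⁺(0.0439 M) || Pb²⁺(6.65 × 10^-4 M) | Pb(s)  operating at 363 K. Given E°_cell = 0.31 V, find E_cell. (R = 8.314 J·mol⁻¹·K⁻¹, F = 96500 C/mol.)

Balancing electrons gives n = 2; the reaction quotient is Q = [Fe²⁺]/[Pb²⁺] = 66.0.
E = E° − (RT/nF) ln Q = 0.31 − (8.314×363)/(2×96500) × (4.190) = 0.310 − 0.066 = 0.244 V.

0.244 V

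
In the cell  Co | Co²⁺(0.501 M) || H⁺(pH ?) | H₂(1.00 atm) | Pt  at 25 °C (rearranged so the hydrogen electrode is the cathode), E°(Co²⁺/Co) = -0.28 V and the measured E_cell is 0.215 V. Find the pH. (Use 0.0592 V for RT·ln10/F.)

pH = 1.25

E°_cell = 0.28 V and n = 2.
log Q = n(E° − E)/0.0592 = 2×(0.28 − 0.215)/0.0592 = 2.196.
With Q = [Co²⁺]·P(H₂) / [H⁺]^2, solving for [H⁺] gives log[H⁺] = -1.248, so pH = 1.25.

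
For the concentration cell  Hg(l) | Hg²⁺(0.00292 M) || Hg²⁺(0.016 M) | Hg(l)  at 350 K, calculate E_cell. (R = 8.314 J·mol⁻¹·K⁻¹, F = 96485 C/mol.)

Both half-cells are Hg²⁺/Hg, so E°_cell = 0. The concentrated side is the cathode; the cell reaction moves Hg²⁺ from high to low concentration with n = 2.
Q = [Hg²⁺]_dilute/[Hg²⁺]_conc = 0.00292/0.016 = 0.182.
E = 0 − (RT/nF) ln Q = −((8.314×350)/(2×96485))(-1.701) = 0.0257 V.

0.026 V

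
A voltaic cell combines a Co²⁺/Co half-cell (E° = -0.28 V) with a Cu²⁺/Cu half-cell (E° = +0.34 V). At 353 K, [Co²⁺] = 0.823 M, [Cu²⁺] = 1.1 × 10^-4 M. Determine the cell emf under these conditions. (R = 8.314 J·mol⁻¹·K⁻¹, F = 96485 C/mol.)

0.484 V

The Cu²⁺/Cu couple has the higher reduction potential and acts as the cathode, so E°_cell = +0.34 − (-0.28) = 0.62 V.
Balancing electrons gives n = 2; the reaction quotient is Q = [Co²⁺]/[Cu²⁺] = 7480.
E = E° − (RT/nF) ln Q = 0.62 − (8.314×353)/(2×96485) × (8.920) = 0.620 − 0.136 = 0.484 V.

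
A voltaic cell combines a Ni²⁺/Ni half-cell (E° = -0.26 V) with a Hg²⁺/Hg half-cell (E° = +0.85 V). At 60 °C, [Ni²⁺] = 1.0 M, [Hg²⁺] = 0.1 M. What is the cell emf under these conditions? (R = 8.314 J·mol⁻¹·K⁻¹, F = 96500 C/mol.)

The Hg²⁺/Hg couple has the higher reduction potential and acts as the cathode, so E°_cell = +0.85 − (-0.26) = 1.11 V.
Balancing electrons gives n = 2; the reaction quotient is Q = [Ni²⁺]/[Hg²⁺] = 10.0.
E = E° − (RT/nF) ln Q = 1.11 − (8.314×333)/(2×96500) × (2.303) = 1.110 − 0.033 = 1.077 V.

1.08 V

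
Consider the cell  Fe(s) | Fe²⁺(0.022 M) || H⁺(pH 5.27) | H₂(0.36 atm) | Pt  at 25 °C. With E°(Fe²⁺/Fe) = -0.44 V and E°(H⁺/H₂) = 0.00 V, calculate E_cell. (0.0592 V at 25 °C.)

The hydrogen couple is the cathode, so E°_cell = 0.44 V; n = 2.
[H⁺] = 10^(−5.27) = 5.4 × 10^-6 M, and Q = [Fe²⁺]·P(H₂) / [H⁺]^2 = 2.75 × 10^8.
E = E° − (0.0592/2) log Q = 0.44 − (0.0592/2)(8.439) = 0.190 V.

0.19 V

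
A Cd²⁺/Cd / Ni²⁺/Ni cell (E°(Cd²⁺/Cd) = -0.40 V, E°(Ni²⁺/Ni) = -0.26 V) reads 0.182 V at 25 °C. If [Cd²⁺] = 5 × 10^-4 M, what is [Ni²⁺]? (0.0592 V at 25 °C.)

From the Nernst equation, log Q = n(E° − E)/0.0592 = 2(0.14 − 0.182)/0.0592 = -1.419, so Q = 0.0381.
With Q = [Cd²⁺]/[Ni²⁺] and the known concentrations, [Ni²⁺] in the denominator gives [Ni²⁺] = 0.013 M.

0.013 M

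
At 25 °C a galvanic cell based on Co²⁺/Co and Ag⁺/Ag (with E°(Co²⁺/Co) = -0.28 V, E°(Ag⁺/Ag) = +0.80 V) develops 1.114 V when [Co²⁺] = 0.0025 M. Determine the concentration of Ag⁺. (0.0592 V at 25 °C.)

From the Nernst equation, log Q = n(E° − E)/0.0592 = 2(1.08 − 1.114)/0.0592 = -1.149, so Q = 0.0710.
With Q = [Co²⁺]/[Ag⁺]^2 and the known concentrations, [Ag⁺]^2 in the denominator gives [Ag⁺] = 0.19 M.

0.19 M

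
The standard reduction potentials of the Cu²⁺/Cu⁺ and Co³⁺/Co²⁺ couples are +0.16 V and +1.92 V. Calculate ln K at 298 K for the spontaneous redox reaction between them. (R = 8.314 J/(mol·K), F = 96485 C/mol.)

E°_cell = +1.92 − (+0.16) = 1.76 V, with n = 1 electron transferred.
At equilibrium E = 0, so the Nernst equation gives ln K = nFE°/RT = (1)(96485)(1.76)/((8.314)(298)) = 68.54.

ln K = 68.5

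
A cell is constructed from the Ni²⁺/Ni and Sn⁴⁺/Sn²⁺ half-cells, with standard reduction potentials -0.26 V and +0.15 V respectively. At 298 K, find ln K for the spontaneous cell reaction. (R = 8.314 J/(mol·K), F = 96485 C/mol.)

E°_cell = +0.15 − (-0.26) = 0.41 V, with n = 2 electrons transferred.
At equilibrium E = 0, so the Nernst equation gives ln K = nFE°/RT = (2)(96485)(0.41)/((8.314)(298)) = 31.93.

ln K = 31.9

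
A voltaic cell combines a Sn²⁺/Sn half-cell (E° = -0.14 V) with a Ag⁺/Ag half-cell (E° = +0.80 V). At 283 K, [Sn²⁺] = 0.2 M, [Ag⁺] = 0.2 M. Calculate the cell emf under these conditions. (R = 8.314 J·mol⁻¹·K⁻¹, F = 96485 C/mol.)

0.920 V

The Ag⁺/Ag couple has the higher reduction potential and acts as the cathode, so E°_cell = +0.80 − (-0.14) = 0.94 V.
Balancing electrons gives n = 2; the reaction quotient is Q = [Sn²⁺]/[Ag⁺]^2 = 5.00.
E = E° − (RT/nF) ln Q = 0.94 − (8.314×283)/(2×96485) × (1.609) = 0.940 − 0.020 = 0.920 V.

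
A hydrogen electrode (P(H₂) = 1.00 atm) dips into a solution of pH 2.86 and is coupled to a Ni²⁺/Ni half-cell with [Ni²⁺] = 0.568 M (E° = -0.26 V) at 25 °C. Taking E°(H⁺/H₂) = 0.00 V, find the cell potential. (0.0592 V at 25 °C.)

0.098 V

The hydrogen couple is the cathode, so E°_cell = 0.26 V; n = 2.
[H⁺] = 10^(−2.86) = 0.0014 M, and Q = [Ni²⁺]·P(H₂) / [H⁺]^2 = 2.98 × 10^5.
E = E° − (0.0592/2) log Q = 0.26 − (0.0592/2)(5.474) = 0.098 V.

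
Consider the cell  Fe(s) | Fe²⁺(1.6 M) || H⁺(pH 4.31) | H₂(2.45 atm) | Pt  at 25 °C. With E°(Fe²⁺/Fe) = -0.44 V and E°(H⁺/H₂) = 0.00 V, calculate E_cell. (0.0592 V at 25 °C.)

0.17 V

The hydrogen couple is the cathode, so E°_cell = 0.44 V; n = 2.
[H⁺] = 10^(−4.31) = 4.9 × 10^-5 M, and Q = [Fe²⁺]·P(H₂) / [H⁺]^2 = 1.63 × 10^9.
E = E° − (0.0592/2) log Q = 0.44 − (0.0592/2)(9.213) = 0.167 V.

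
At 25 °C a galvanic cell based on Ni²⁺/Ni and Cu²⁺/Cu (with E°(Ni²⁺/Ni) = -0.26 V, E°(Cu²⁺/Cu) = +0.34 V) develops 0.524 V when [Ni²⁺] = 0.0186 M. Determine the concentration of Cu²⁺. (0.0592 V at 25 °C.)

From the Nernst equation, log Q = n(E° − E)/0.0592 = 2(0.60 − 0.524)/0.0592 = 2.568, so Q = 369.
With Q = [Ni²⁺]/[Cu²⁺] and the known concentrations, [Cu²⁺] in the denominator gives [Cu²⁺] = 5 × 10^-5 M.

5 × 10^-5 M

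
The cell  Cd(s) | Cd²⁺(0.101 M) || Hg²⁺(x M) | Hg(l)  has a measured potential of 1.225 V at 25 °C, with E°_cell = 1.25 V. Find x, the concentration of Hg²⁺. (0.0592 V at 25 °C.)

From the Nernst equation, log Q = n(E° − E)/0.0592 = 2(1.25 − 1.225)/0.0592 = 0.845, so Q = 6.99.
With Q = [Cd²⁺]/[Hg²⁺] and the known concentrations, [Hg²⁺] in the denominator gives [Hg²⁺] = 0.014 M.

0.014 M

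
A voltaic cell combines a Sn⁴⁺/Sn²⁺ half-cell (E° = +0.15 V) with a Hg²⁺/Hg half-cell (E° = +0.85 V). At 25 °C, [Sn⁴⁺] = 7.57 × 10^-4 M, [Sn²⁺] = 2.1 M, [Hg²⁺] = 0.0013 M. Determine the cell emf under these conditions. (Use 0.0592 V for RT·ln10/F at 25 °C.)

The Hg²⁺/Hg couple has the higher reduction potential and acts as the cathode, so E°_cell = +0.85 − (+0.15) = 0.70 V.
Balancing electrons gives n = 2; the reaction quotient is Q = [Sn⁴⁺]/([Sn²⁺]·[Hg²⁺]) = 0.277.
At 25 °C, E = E° − (0.0592/n) log Q = 0.70 − (0.0592/2)(-0.557) = 0.700 + 0.016 = 0.716 V.

0.716 V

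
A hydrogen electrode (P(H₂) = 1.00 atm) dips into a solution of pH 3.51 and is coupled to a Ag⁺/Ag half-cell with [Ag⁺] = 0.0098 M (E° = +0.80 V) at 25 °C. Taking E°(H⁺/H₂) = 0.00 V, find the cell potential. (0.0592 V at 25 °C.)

0.89 V

The Ag⁺/Ag couple is the cathode, so E°_cell = 0.80 V; n = 2.
[H⁺] = 10^(−3.51) = 3.1 × 10^-4 M, and Q = [H⁺]^2 / ([Ag⁺]^2·P(H₂)) = 9.94 × 10^-4.
E = E° − (0.0592/2) log Q = 0.80 − (0.0592/2)(-3.002) = 0.889 V.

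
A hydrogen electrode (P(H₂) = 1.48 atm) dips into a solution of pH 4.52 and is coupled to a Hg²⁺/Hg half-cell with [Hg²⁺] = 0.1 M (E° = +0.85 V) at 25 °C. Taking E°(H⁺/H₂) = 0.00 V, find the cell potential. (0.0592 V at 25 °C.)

1.09 V

The Hg²⁺/Hg couple is the cathode, so E°_cell = 0.85 V; n = 2.
[H⁺] = 10^(−4.52) = 3 × 10^-5 M, and Q = [H⁺]^2 / ([Hg²⁺]·P(H₂)) = 6.16 × 10^-9.
E = E° − (0.0592/2) log Q = 0.85 − (0.0592/2)(-8.210) = 1.093 V.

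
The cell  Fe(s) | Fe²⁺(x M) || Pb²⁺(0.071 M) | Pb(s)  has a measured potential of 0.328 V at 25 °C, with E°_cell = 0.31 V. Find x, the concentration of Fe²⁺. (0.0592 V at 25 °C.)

0.018 M

From the Nernst equation, log Q = n(E° − E)/0.0592 = 2(0.31 − 0.328)/0.0592 = -0.608, so Q = 0.247.
With Q = [Fe²⁺]/[Pb²⁺] and the known concentrations, [Fe²⁺] in the numerator gives [Fe²⁺] = 0.018 M.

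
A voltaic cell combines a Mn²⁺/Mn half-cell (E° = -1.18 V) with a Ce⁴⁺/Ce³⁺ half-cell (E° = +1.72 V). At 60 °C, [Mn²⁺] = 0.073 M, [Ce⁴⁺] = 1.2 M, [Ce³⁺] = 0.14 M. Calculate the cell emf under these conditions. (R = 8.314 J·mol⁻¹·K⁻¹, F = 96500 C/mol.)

3.00 V

The Ce⁴⁺/Ce³⁺ couple has the higher reduction potential and acts as the cathode, so E°_cell = +1.72 − (-1.18) = 2.90 V.
Balancing electrons gives n = 2; the reaction quotient is Q = [Mn²⁺]·[Ce³⁺]^2/[Ce⁴⁺]^2 = 9.94 × 10^-4.
E = E° − (RT/nF) ln Q = 2.90 − (8.314×333)/(2×96500) × (-6.914) = 2.900 + 0.099 = 2.999 V.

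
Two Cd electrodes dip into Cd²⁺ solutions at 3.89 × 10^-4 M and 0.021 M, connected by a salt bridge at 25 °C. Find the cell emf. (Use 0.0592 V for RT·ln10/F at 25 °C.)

0.051 V

Both half-cells are Cd²⁺/Cd, so E°_cell = 0. The concentrated side is the cathode; the cell reaction moves Cd²⁺ from high to low concentration with n = 2.
Q = [Cd²⁺]_dilute/[Cd²⁺]_conc = 3.89 × 10^-4/0.021 = 0.0185.
E = 0 − (0.0592/2) log Q = −(0.0592/2)(-1.732) = 0.0513 V.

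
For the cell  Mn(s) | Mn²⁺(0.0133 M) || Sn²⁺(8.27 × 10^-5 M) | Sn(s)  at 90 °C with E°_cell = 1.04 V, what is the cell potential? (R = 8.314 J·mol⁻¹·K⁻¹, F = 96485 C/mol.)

Balancing electrons gives n = 2; the reaction quotient is Q = [Mn²⁺]/[Sn²⁺] = 161.
E = E° − (RT/nF) ln Q = 1.04 − (8.314×363)/(2×96485) × (5.080) = 1.040 − 0.079 = 0.961 V.

0.961 V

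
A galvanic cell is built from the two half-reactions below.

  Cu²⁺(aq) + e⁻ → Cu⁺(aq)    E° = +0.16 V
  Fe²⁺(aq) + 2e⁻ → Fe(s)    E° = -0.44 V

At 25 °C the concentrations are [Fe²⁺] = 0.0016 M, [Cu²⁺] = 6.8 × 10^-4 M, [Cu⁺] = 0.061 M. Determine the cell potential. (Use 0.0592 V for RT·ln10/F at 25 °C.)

The Cu²⁺/Cu⁺ couple has the higher reduction potential and acts as the cathode, so E°_cell = +0.16 − (-0.44) = 0.60 V.
Balancing electrons gives n = 2; the reaction quotient is Q = [Fe²⁺]·[Cu⁺]^2/[Cu²⁺]^2 = 12.9.
At 25 °C, E = E° − (0.0592/n) log Q = 0.60 − (0.0592/2)(1.110) = 0.600 − 0.033 = 0.567 V.

0.567 V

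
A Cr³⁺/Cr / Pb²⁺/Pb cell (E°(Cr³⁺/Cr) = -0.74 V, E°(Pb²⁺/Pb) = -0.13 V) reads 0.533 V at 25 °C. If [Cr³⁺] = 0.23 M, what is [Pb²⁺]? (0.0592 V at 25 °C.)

9.4 × 10^-4 M

From the Nernst equation, log Q = n(E° − E)/0.0592 = 6(0.61 − 0.533)/0.0592 = 7.804, so Q = 6.37 × 10^7.
With Q = [Cr³⁺]^2/[Pb²⁺]^3 and the known concentrations, [Pb²⁺]^3 in the denominator gives [Pb²⁺] = 9.4 × 10^-4 M.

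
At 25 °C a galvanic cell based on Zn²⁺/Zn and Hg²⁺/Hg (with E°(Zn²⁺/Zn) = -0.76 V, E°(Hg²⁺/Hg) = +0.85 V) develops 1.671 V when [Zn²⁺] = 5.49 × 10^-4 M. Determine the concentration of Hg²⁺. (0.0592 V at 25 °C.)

0.063 M

From the Nernst equation, log Q = n(E° − E)/0.0592 = 2(1.61 − 1.671)/0.0592 = -2.061, so Q = 0.00869.
With Q = [Zn²⁺]/[Hg²⁺] and the known concentrations, [Hg²⁺] in the denominator gives [Hg²⁺] = 0.063 M.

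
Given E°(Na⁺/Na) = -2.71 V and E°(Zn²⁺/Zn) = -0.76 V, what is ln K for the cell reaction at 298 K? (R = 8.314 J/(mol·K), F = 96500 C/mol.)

E°_cell = -0.76 − (-2.71) = 1.95 V, with n = 2 electrons transferred.
At equilibrium E = 0, so the Nernst equation gives ln K = nFE°/RT = (2)(96500)(1.95)/((8.314)(298)) = 151.90.

ln K = 151.9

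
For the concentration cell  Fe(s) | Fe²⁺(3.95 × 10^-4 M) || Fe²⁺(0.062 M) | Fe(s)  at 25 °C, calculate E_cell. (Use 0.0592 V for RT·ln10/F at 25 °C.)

Both half-cells are Fe²⁺/Fe, so E°_cell = 0. The concentrated side is the cathode; the cell reaction moves Fe²⁺ from high to low concentration with n = 2.
Q = [Fe²⁺]_dilute/[Fe²⁺]_conc = 3.95 × 10^-4/0.062 = 0.00637.
E = 0 − (0.0592/2) log Q = −(0.0592/2)(-2.196) = 0.0650 V.

0.065 V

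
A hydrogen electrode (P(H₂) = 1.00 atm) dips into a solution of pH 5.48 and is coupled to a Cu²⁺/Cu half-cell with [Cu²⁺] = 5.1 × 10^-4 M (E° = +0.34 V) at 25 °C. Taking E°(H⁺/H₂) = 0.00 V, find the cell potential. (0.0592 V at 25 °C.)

0.57 V

The Cu²⁺/Cu couple is the cathode, so E°_cell = 0.34 V; n = 2.
[H⁺] = 10^(−5.48) = 3.3 × 10^-6 M, and Q = [H⁺]^2 / ([Cu²⁺]·P(H₂)) = 2.15 × 10^-8.
E = E° − (0.0592/2) log Q = 0.34 − (0.0592/2)(-7.668) = 0.567 V.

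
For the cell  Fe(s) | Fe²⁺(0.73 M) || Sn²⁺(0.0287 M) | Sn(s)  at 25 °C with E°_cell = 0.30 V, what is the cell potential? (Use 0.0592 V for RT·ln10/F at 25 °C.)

Balancing electrons gives n = 2; the reaction quotient is Q = [Fe²⁺]/[Sn²⁺] = 25.4.
At 25 °C, E = E° − (0.0592/n) log Q = 0.30 − (0.0592/2)(1.405) = 0.300 − 0.042 = 0.258 V.

0.258 V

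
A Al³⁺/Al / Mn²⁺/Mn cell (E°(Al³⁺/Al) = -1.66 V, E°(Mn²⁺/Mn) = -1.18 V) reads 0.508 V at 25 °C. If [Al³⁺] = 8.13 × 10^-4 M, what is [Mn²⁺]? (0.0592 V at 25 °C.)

From the Nernst equation, log Q = n(E° − E)/0.0592 = 6(0.48 − 0.508)/0.0592 = -2.838, so Q = 0.00145.
With Q = [Al³⁺]^2/[Mn²⁺]^3 and the known concentrations, [Mn²⁺]^3 in the denominator gives [Mn²⁺] = 0.077 M.

0.077 M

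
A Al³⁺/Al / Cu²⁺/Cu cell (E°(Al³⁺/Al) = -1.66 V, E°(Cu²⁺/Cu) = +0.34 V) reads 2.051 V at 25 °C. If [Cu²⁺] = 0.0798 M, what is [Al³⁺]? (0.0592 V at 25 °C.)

From the Nernst equation, log Q = n(E° − E)/0.0592 = 6(2.00 − 2.051)/0.0592 = -5.169, so Q = 6.78 × 10^-6.
With Q = [Al³⁺]^2/[Cu²⁺]^3 and the known concentrations, [Al³⁺]^2 in the numerator gives [Al³⁺] = 5.9 × 10^-5 M.

5.9 × 10^-5 M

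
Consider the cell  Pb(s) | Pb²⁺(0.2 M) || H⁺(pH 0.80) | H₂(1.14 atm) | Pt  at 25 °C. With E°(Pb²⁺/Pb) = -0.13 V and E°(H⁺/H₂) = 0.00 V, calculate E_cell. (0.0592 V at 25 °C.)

0.10 V

The hydrogen couple is the cathode, so E°_cell = 0.13 V; n = 2.
[H⁺] = 10^(−0.80) = 0.16 M, and Q = [Pb²⁺]·P(H₂) / [H⁺]^2 = 9.08.
E = E° − (0.0592/2) log Q = 0.13 − (0.0592/2)(0.958) = 0.102 V.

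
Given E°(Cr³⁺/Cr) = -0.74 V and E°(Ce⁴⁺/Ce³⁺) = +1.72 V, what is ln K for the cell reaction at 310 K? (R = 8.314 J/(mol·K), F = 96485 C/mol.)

ln K = 276.3

E°_cell = +1.72 − (-0.74) = 2.46 V, with n = 3 electrons transferred.
At equilibrium E = 0, so the Nernst equation gives ln K = nFE°/RT = (3)(96485)(2.46)/((8.314)(310)) = 276.28.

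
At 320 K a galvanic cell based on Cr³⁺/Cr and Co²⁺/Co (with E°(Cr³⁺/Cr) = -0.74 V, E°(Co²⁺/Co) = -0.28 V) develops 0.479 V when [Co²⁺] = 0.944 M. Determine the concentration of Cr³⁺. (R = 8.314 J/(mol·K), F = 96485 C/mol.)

From the Nernst equation, ln Q = nF(E° − E)/RT = 6×96485×(0.46 − 0.479)/(8.314×320) = -4.134, so Q = 0.0160.
With Q = [Cr³⁺]^2/[Co²⁺]^3 and the known concentrations, [Cr³⁺]^2 in the numerator gives [Cr³⁺] = 0.12 M.

0.12 M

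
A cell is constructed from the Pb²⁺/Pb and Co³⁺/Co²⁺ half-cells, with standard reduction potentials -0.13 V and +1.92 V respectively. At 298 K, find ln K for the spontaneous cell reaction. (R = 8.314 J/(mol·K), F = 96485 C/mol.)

ln K = 159.7

E°_cell = +1.92 − (-0.13) = 2.05 V, with n = 2 electrons transferred.
At equilibrium E = 0, so the Nernst equation gives ln K = nFE°/RT = (2)(96485)(2.05)/((8.314)(298)) = 159.67.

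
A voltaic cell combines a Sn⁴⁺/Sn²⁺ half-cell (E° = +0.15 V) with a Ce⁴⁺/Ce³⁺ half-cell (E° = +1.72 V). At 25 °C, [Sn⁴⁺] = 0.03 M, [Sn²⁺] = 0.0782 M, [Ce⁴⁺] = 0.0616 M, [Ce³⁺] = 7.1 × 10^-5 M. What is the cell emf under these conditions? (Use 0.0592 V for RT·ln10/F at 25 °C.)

The Ce⁴⁺/Ce³⁺ couple has the higher reduction potential and acts as the cathode, so E°_cell = +1.72 − (+0.15) = 1.57 V.
Balancing electrons gives n = 2; the reaction quotient is Q = [Sn⁴⁺]·[Ce³⁺]^2/([Sn²⁺]·[Ce⁴⁺]^2) = 5.1 × 10^-7.
At 25 °C, E = E° − (0.0592/n) log Q = 1.57 − (0.0592/2)(-6.293) = 1.570 + 0.186 = 1.756 V.

1.76 V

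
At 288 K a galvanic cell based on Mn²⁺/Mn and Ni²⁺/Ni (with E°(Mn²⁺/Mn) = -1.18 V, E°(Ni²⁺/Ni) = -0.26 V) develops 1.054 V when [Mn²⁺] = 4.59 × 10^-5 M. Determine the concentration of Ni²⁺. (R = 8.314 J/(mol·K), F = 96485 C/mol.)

From the Nernst equation, ln Q = nF(E° − E)/RT = 2×96485×(0.92 − 1.054)/(8.314×288) = -10.799, so Q = 2.04 × 10^-5.
With Q = [Mn²⁺]/[Ni²⁺] and the known concentrations, [Ni²⁺] in the denominator gives [Ni²⁺] = 2.2 M.

2.2 M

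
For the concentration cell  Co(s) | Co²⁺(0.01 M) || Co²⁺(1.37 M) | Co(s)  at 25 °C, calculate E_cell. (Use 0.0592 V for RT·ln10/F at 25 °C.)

0.063 V

Both half-cells are Co²⁺/Co, so E°_cell = 0. The concentrated side is the cathode; the cell reaction moves Co²⁺ from high to low concentration with n = 2.
Q = [Co²⁺]_dilute/[Co²⁺]_conc = 0.01/1.37 = 0.00730.
E = 0 − (0.0592/2) log Q = −(0.0592/2)(-2.137) = 0.0633 V.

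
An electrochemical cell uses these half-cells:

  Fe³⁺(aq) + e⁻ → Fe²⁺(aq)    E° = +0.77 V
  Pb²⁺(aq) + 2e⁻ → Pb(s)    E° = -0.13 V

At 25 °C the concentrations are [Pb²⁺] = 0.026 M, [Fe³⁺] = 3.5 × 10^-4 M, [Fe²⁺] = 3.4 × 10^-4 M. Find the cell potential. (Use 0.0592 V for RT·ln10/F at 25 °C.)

0.948 V

The Fe³⁺/Fe²⁺ couple has the higher reduction potential and acts as the cathode, so E°_cell = +0.77 − (-0.13) = 0.90 V.
Balancing electrons gives n = 2; the reaction quotient is Q = [Pb²⁺]·[Fe²⁺]^2/[Fe³⁺]^2 = 0.0245.
At 25 °C, E = E° − (0.0592/n) log Q = 0.90 − (0.0592/2)(-1.610) = 0.900 + 0.048 = 0.948 V.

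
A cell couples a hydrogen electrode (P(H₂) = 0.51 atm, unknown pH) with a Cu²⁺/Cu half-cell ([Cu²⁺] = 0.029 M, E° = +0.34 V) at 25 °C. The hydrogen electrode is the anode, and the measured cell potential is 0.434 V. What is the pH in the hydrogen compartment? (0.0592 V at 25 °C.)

pH = 2.50

E°_cell = 0.34 V and n = 2.
log Q = n(E° − E)/0.0592 = 2×(0.34 − 0.434)/0.0592 = -3.176.
With Q = [H⁺]^2 / ([Cu²⁺]·P(H₂)), solving for [H⁺] gives log[H⁺] = -2.503, so pH = 2.50.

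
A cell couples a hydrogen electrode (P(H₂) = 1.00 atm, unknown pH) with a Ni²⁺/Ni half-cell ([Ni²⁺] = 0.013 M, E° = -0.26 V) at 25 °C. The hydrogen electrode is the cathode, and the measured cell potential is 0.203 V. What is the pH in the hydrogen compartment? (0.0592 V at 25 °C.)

E°_cell = 0.26 V and n = 2.
log Q = n(E° − E)/0.0592 = 2×(0.26 − 0.203)/0.0592 = 1.926.
With Q = [Ni²⁺]·P(H₂) / [H⁺]^2, solving for [H⁺] gives log[H⁺] = -1.906, so pH = 1.91.

pH = 1.91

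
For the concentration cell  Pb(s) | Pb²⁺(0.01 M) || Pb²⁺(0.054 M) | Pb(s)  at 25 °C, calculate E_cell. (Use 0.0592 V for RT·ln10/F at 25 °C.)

Both half-cells are Pb²⁺/Pb, so E°_cell = 0. The concentrated side is the cathode; the cell reaction moves Pb²⁺ from high to low concentration with n = 2.
Q = [Pb²⁺]_dilute/[Pb²⁺]_conc = 0.01/0.054 = 0.185.
E = 0 − (0.0592/2) log Q = −(0.0592/2)(-0.732) = 0.0217 V.

0.022 V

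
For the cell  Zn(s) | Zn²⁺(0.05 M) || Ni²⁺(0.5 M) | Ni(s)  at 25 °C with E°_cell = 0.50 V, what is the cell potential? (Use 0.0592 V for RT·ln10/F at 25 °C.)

0.530 V

Balancing electrons gives n = 2; the reaction quotient is Q = [Zn²⁺]/[Ni²⁺] = 0.100.
At 25 °C, E = E° − (0.0592/n) log Q = 0.50 − (0.0592/2)(-1.000) = 0.500 + 0.030 = 0.530 V.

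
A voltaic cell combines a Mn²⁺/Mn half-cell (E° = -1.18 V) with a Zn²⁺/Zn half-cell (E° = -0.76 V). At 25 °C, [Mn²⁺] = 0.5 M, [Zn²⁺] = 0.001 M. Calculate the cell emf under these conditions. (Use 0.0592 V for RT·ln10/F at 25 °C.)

The Zn²⁺/Zn couple has the higher reduction potential and acts as the cathode, so E°_cell = -0.76 − (-1.18) = 0.42 V.
Balancing electrons gives n = 2; the reaction quotient is Q = [Mn²⁺]/[Zn²⁺] = 500.
At 25 °C, E = E° − (0.0592/n) log Q = 0.42 − (0.0592/2)(2.699) = 0.420 − 0.080 = 0.340 V.

0.340 V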